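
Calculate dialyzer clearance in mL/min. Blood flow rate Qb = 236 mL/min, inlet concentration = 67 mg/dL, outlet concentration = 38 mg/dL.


K = Qb * (Cb_in - Cb_out) / Cb_in
K = 236 * (67 - 38) / 67
K = 102.1 mL/min


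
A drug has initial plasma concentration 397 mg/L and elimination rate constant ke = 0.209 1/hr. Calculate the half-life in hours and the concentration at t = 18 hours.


t_half = ln(2) / ke = 0.693147 / 0.209 = 3.316 hr
C(t) = C0 * exp(-ke*t) = 397 * exp(-0.209*18)
C(18) = 9.225 mg/L


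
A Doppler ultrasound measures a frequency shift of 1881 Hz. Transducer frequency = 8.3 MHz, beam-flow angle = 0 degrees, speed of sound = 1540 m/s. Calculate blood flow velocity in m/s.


v = fd * c / (2 * f0 * cos(theta))
v = 1881 * 1540 / (2 * 8.3000e+06 * cos(0))
v = 0.1745 m/s


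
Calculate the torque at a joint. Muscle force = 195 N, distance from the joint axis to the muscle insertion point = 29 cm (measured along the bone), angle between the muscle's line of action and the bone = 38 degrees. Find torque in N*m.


Torque = F * d * sin(theta)   (moment arm = d*sin(theta))
d = 29 cm = 0.29 m
Torque = 195 * 0.29 * sin(38)
Torque = 34.82 N*m


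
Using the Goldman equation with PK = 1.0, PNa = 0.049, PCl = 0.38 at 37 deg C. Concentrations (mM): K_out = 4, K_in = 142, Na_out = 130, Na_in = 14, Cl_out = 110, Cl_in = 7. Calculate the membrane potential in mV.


Vm = (RT/F)*ln((PK*Ko + PNa*Nao + PCl*Cli)/(PK*Ki + PNa*Nai + PCl*Clo))
Numer = 13.03, Denom = 184.486
Vm = -70.83 mV


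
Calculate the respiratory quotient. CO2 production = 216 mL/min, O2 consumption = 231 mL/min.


RQ = VCO2 / VO2
RQ = 216 / 231
RQ = 0.9351


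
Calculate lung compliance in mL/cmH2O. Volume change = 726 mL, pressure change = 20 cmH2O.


C = dV / dP
C = 726 / 20
C = 36.3 mL/cmH2O


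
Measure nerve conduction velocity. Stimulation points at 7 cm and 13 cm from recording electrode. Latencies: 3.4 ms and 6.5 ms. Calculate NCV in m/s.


Distance = (13 - 7) / 100 = 0.06 m
dt = (6.5 - 3.4) / 1000 = 0.0031 s
NCV = dist / dt = 19.35 m/s


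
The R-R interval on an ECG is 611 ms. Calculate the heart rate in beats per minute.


HR = 60 / RR_interval(s)
RR = 611 ms = 0.611 s
HR = 60 / 0.611 = 98.2 bpm


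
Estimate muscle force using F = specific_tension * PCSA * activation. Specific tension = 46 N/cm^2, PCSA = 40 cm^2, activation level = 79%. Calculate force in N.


F = sigma * PCSA * activation
F = 46 * 40 * 0.79
F = 1454 N


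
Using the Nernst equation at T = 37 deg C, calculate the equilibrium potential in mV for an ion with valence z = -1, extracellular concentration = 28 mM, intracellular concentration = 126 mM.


E = (RT/(zF)) * ln(C_out/C_in)
T = 37 + 273.15 = 310.15 K
E = (8.314 * 310.15 / (-1 * 96485)) * ln(28/126)
E = 40.2 mV


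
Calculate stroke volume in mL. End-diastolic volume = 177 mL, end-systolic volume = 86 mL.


SV = EDV - ESV
SV = 177 - 86
SV = 91 mL


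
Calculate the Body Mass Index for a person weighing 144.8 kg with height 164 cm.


BMI = weight / height^2
height = 164 cm = 1.64 m
BMI = 144.8 / 1.64^2
BMI = 53.84 kg/m^2


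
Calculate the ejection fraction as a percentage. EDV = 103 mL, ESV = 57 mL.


SV = EDV - ESV = 103 - 57 = 46 mL
EF = SV/EDV * 100 = 46/103 * 100
EF = 44.66%


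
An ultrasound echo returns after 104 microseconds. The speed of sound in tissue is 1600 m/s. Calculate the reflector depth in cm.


depth = c * t / 2
t = 104 us = 1.0400e-04 s
depth = 1600 * 1.0400e-04 / 2
depth = 0.0832 m = 8.32 cm


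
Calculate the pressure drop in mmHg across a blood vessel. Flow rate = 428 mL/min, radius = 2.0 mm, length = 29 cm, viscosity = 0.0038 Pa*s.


dP = 8*mu*L*Q / (pi*r^4)
Q = 428 mL/min = 7.13333e-06 m^3/s
dP = 1251.11 Pa = 1251.11 / 133.322 mmHg = 9.384 mmHg


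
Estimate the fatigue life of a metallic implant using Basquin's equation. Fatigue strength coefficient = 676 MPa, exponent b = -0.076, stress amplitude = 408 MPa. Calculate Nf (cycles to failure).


sigma_a = sigma_f' * (2Nf)^b
2Nf = (sigma_a/sigma_f')^(1/b)
2Nf = (408/676)^(1/-0.076)
2Nf = 767.9786
Nf = 384


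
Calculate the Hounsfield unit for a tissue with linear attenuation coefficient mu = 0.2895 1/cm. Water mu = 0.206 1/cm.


HU = ((mu_tissue - mu_water) / mu_water) * 1000
HU = ((0.2895 - 0.206) / 0.206) * 1000
HU = 405.3


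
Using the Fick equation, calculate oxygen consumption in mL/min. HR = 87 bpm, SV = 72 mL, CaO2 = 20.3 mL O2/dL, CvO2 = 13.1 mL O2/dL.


CO = HR*SV = 87*72/1000 = 6.264 L/min
a-v O2 diff = 20.3 - 13.1 = 7.2 mL/dL
VO2 = CO * (CaO2-CvO2) * 10 dL/L
VO2 = 6.264 * 7.2 * 10
VO2 = 451 mL/min


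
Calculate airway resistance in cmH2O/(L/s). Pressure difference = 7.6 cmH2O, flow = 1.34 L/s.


R = dP / flow
R = 7.6 / 1.34
R = 5.672 cmH2O/(L/s)


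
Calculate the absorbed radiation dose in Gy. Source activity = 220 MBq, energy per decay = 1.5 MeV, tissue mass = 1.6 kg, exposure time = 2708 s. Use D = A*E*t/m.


A = 220 MBq = 2.2000e+08 Bq
E = 1.5 MeV = 2.403e-13 J
D = A*E*t/m = 2.2000e+08*2.403e-13*2708/1.6
D = 0.08948 Gy


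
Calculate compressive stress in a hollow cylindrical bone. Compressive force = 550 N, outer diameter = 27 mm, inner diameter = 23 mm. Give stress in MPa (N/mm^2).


A = pi*(r_o^2 - r_i^2)
r_o = 13.5 mm, r_i = 11.5 mm
A = 157.08 mm^2
sigma = F/A = 550 / 157.08
sigma = 3.501 MPa


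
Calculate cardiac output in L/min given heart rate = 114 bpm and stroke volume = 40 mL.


CO = HR * SV
CO = 114 * 40 / 1000
CO = 4.56 L/min


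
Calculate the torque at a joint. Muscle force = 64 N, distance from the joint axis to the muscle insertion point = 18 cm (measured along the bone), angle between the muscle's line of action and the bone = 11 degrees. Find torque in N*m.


Torque = F * d * sin(theta)   (moment arm = d*sin(theta))
d = 18 cm = 0.18 m
Torque = 64 * 0.18 * sin(11)
Torque = 2.198 N*m


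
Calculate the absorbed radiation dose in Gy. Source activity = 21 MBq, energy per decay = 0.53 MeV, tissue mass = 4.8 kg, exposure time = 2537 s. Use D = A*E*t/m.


A = 21 MBq = 2.1000e+07 Bq
E = 0.53 MeV = 8.4906e-14 J
D = A*E*t/m = 2.1000e+07*8.4906e-14*2537/4.8
D = 9.4240e-04 Gy


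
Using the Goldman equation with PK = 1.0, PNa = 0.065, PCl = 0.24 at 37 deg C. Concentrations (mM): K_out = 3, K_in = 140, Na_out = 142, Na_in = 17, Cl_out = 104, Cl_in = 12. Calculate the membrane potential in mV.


Vm = (RT/F)*ln((PK*Ko + PNa*Nao + PCl*Cli)/(PK*Ki + PNa*Nai + PCl*Clo))
Numer = 15.11, Denom = 166.065
Vm = -64.06 mV


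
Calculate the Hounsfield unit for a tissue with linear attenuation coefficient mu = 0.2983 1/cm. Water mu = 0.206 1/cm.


HU = ((mu_tissue - mu_water) / mu_water) * 1000
HU = ((0.2983 - 0.206) / 0.206) * 1000
HU = 448.1


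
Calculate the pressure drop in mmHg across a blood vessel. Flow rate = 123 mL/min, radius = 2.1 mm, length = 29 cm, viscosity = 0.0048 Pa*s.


dP = 8*mu*L*Q / (pi*r^4)
Q = 123 mL/min = 2.05e-06 m^3/s
dP = 373.642 Pa = 373.642 / 133.322 mmHg = 2.803 mmHg


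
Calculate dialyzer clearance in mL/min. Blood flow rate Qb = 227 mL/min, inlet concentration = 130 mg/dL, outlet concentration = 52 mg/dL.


K = Qb * (Cb_in - Cb_out) / Cb_in
K = 227 * (130 - 52) / 130
K = 136.2 mL/min


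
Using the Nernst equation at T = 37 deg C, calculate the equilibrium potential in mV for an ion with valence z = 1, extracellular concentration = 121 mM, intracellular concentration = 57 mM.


E = (RT/(zF)) * ln(C_out/C_in)
T = 37 + 273.15 = 310.15 K
E = (8.314 * 310.15 / (1 * 96485)) * ln(121/57)
E = 20.12 mV


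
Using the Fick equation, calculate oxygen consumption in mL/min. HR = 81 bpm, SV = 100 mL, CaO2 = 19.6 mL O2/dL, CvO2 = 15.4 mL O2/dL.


CO = HR*SV = 81*100/1000 = 8.1 L/min
a-v O2 diff = 19.6 - 15.4 = 4.2 mL/dL
VO2 = CO * (CaO2-CvO2) * 10 dL/L
VO2 = 8.1 * 4.2 * 10
VO2 = 340.2 mL/min


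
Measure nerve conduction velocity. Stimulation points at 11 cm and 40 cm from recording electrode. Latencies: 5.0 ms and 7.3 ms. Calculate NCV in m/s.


Distance = (40 - 11) / 100 = 0.29 m
dt = (7.3 - 5.0) / 1000 = 0.0023 s
NCV = dist / dt = 126.1 m/s


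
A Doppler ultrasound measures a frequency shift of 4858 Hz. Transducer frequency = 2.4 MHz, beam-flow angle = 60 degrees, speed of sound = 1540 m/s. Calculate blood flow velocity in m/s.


v = fd * c / (2 * f0 * cos(theta))
v = 4858 * 1540 / (2 * 2.4000e+06 * cos(60))
v = 3.117 m/s


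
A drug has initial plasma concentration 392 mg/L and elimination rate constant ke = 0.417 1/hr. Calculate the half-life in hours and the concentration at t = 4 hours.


t_half = ln(2) / ke = 0.693147 / 0.417 = 1.662 hr
C(t) = C0 * exp(-ke*t) = 392 * exp(-0.417*4)
C(4) = 73.94 mg/L


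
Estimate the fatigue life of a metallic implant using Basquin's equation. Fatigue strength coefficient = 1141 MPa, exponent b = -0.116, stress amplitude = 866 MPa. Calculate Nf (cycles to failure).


sigma_a = sigma_f' * (2Nf)^b
2Nf = (sigma_a/sigma_f')^(1/b)
2Nf = (866/1141)^(1/-0.116)
2Nf = 10.776572
Nf = 5.388


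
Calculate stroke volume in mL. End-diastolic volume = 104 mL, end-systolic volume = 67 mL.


SV = EDV - ESV
SV = 104 - 67
SV = 37 mL


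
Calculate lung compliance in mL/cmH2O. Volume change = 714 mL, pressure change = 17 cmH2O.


C = dV / dP
C = 714 / 17
C = 42 mL/cmH2O


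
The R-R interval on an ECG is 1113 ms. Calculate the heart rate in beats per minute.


HR = 60 / RR_interval(s)
RR = 1113 ms = 1.113 s
HR = 60 / 1.113 = 53.91 bpm


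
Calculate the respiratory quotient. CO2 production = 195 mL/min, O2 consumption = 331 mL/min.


RQ = VCO2 / VO2
RQ = 195 / 331
RQ = 0.5891


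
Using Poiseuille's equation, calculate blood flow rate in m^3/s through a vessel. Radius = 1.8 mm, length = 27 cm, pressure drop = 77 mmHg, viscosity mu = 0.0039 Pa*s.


Q = pi*r^4*dP / (8*mu*L)
r = 0.0018 m, L = 0.27 m
dP = 77 mmHg = 10265.794 Pa
Q = 4.0190e-05 m^3/s


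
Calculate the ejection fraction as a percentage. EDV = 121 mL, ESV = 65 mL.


SV = EDV - ESV = 121 - 65 = 56 mL
EF = SV/EDV * 100 = 56/121 * 100
EF = 46.28%


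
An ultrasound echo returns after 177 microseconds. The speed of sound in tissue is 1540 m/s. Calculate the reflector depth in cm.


depth = c * t / 2
t = 177 us = 1.7700e-04 s
depth = 1540 * 1.7700e-04 / 2
depth = 0.13629 m = 13.629 cm


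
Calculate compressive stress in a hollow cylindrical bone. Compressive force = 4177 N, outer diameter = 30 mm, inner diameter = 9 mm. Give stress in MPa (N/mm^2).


A = pi*(r_o^2 - r_i^2)
r_o = 15 mm, r_i = 4.5 mm
A = 643.241 mm^2
sigma = F/A = 4177 / 643.241
sigma = 6.494 MPa


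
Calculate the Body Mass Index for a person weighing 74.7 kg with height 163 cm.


BMI = weight / height^2
height = 163 cm = 1.63 m
BMI = 74.7 / 1.63^2
BMI = 28.12 kg/m^2


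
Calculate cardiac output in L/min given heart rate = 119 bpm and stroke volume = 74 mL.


CO = HR * SV
CO = 119 * 74 / 1000
CO = 8.806 L/min


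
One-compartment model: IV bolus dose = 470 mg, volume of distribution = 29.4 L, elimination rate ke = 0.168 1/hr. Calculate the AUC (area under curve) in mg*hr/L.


C0 = Dose/Vd = 470/29.4 = 15.9864 mg/L
AUC = C0/ke = 15.9864/0.168
AUC = 95.16 mg*hr/L


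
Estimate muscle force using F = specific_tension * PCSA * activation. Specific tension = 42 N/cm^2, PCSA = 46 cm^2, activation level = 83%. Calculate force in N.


F = sigma * PCSA * activation
F = 42 * 46 * 0.83
F = 1604 N


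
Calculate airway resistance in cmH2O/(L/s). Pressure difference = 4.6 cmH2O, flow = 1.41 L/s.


R = dP / flow
R = 4.6 / 1.41
R = 3.262 cmH2O/(L/s)


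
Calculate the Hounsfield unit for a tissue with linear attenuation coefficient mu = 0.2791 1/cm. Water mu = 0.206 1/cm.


HU = ((mu_tissue - mu_water) / mu_water) * 1000
HU = ((0.2791 - 0.206) / 0.206) * 1000
HU = 354.9


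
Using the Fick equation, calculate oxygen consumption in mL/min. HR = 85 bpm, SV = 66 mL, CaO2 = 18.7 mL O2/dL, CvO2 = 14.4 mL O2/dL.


CO = HR*SV = 85*66/1000 = 5.61 L/min
a-v O2 diff = 18.7 - 14.4 = 4.3 mL/dL
VO2 = CO * (CaO2-CvO2) * 10 dL/L
VO2 = 5.61 * 4.3 * 10
VO2 = 241.2 mL/min


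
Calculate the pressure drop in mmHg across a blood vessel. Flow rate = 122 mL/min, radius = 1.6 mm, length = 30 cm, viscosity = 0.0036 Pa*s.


dP = 8*mu*L*Q / (pi*r^4)
Q = 122 mL/min = 2.03333e-06 m^3/s
dP = 853.28 Pa = 853.28 / 133.322 mmHg = 6.4 mmHg


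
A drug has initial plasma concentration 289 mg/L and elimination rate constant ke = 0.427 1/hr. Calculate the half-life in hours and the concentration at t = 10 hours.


t_half = ln(2) / ke = 0.693147 / 0.427 = 1.623 hr
C(t) = C0 * exp(-ke*t) = 289 * exp(-0.427*10)
C(10) = 4.041 mg/L


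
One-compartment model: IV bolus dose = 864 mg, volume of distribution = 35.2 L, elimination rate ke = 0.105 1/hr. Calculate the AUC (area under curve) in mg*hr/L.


C0 = Dose/Vd = 864/35.2 = 24.5455 mg/L
AUC = C0/ke = 24.5455/0.105
AUC = 233.8 mg*hr/L


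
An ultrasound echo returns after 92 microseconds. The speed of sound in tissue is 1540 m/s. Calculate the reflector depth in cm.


depth = c * t / 2
t = 92 us = 9.2000e-05 s
depth = 1540 * 9.2000e-05 / 2
depth = 0.07084 m = 7.084 cm


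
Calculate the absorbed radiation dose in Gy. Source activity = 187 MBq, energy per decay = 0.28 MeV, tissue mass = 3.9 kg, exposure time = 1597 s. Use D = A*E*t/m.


A = 187 MBq = 1.8700e+08 Bq
E = 0.28 MeV = 4.4856e-14 J
D = A*E*t/m = 1.8700e+08*4.4856e-14*1597/3.9
D = 0.003435 Gy


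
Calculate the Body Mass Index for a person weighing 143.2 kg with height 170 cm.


BMI = weight / height^2
height = 170 cm = 1.7 m
BMI = 143.2 / 1.7^2
BMI = 49.55 kg/m^2


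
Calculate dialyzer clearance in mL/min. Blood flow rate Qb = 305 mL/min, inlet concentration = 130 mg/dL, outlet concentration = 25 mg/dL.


K = Qb * (Cb_in - Cb_out) / Cb_in
K = 305 * (130 - 25) / 130
K = 246.3 mL/min


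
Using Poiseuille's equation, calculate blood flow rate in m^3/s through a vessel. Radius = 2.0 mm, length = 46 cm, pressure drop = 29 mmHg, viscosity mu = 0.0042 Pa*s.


Q = pi*r^4*dP / (8*mu*L)
r = 0.002 m, L = 0.46 m
dP = 29 mmHg = 3866.338 Pa
Q = 1.2574e-05 m^3/s


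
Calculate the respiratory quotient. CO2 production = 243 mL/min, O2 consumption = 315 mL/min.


RQ = VCO2 / VO2
RQ = 243 / 315
RQ = 0.7714


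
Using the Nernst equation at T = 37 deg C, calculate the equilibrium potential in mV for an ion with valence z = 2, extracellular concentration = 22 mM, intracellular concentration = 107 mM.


E = (RT/(zF)) * ln(C_out/C_in)
T = 37 + 273.15 = 310.15 K
E = (8.314 * 310.15 / (2 * 96485)) * ln(22/107)
E = -21.14 mV


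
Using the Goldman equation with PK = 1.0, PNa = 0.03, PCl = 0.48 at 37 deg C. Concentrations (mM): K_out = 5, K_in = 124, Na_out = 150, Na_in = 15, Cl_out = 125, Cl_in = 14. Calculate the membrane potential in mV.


Vm = (RT/F)*ln((PK*Ko + PNa*Nao + PCl*Cli)/(PK*Ki + PNa*Nai + PCl*Clo))
Numer = 16.22, Denom = 184.45
Vm = -64.97 mV


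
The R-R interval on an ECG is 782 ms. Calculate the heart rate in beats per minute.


HR = 60 / RR_interval(s)
RR = 782 ms = 0.782 s
HR = 60 / 0.782 = 76.73 bpm


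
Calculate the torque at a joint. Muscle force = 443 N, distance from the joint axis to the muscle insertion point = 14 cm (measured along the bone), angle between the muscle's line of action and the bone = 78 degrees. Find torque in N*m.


Torque = F * d * sin(theta)   (moment arm = d*sin(theta))
d = 14 cm = 0.14 m
Torque = 443 * 0.14 * sin(78)
Torque = 60.66 N*m


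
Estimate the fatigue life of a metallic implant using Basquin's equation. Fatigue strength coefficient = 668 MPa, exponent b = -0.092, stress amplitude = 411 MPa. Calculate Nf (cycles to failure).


sigma_a = sigma_f' * (2Nf)^b
2Nf = (sigma_a/sigma_f')^(1/b)
2Nf = (411/668)^(1/-0.092)
2Nf = 196.2311
Nf = 98.12


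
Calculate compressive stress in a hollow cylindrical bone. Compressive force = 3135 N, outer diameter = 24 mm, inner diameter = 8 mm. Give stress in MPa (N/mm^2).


A = pi*(r_o^2 - r_i^2)
r_o = 12 mm, r_i = 4 mm
A = 402.124 mm^2
sigma = F/A = 3135 / 402.124
sigma = 7.796 MPa


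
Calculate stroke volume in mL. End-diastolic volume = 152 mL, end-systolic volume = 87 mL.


SV = EDV - ESV
SV = 152 - 87
SV = 65 mL


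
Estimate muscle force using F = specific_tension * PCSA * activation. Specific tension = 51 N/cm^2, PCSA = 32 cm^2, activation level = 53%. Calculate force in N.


F = sigma * PCSA * activation
F = 51 * 32 * 0.53
F = 865 N


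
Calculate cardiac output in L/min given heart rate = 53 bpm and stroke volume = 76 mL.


CO = HR * SV
CO = 53 * 76 / 1000
CO = 4.028 L/min


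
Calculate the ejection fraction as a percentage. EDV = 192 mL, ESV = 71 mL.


SV = EDV - ESV = 192 - 71 = 121 mL
EF = SV/EDV * 100 = 121/192 * 100
EF = 63.02%


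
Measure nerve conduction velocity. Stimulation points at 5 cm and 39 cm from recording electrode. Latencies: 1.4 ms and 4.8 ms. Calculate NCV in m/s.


Distance = (39 - 5) / 100 = 0.34 m
dt = (4.8 - 1.4) / 1000 = 0.0034 s
NCV = dist / dt = 100 m/s


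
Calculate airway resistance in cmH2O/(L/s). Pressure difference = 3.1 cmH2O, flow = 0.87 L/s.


R = dP / flow
R = 3.1 / 0.87
R = 3.563 cmH2O/(L/s)


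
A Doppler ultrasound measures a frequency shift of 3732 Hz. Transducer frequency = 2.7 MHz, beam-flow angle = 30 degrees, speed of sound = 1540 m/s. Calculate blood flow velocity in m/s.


v = fd * c / (2 * f0 * cos(theta))
v = 3732 * 1540 / (2 * 2.7000e+06 * cos(30))
v = 1.229 m/s


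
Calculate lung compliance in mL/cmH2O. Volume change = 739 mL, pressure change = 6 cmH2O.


C = dV / dP
C = 739 / 6
C = 123.2 mL/cmH2O


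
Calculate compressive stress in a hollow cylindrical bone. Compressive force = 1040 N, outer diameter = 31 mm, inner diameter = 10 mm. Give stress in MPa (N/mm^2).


A = pi*(r_o^2 - r_i^2)
r_o = 15.5 mm, r_i = 5 mm
A = 676.228 mm^2
sigma = F/A = 1040 / 676.228
sigma = 1.538 MPa


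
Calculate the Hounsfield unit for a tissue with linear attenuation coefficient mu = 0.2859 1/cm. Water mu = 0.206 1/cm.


HU = ((mu_tissue - mu_water) / mu_water) * 1000
HU = ((0.2859 - 0.206) / 0.206) * 1000
HU = 387.9


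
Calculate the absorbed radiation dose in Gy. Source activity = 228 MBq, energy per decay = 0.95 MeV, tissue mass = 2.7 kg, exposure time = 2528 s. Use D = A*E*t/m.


A = 228 MBq = 2.2800e+08 Bq
E = 0.95 MeV = 1.5219e-13 J
D = A*E*t/m = 2.2800e+08*1.5219e-13*2528/2.7
D = 0.03249 Gy


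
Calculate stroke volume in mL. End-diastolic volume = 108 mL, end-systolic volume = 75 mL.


SV = EDV - ESV
SV = 108 - 75
SV = 33 mL


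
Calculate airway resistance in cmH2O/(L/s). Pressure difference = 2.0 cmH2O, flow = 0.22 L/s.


R = dP / flow
R = 2.0 / 0.22
R = 9.091 cmH2O/(L/s)


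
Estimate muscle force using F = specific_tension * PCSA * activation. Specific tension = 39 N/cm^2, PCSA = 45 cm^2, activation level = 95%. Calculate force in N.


F = sigma * PCSA * activation
F = 39 * 45 * 0.95
F = 1667 N


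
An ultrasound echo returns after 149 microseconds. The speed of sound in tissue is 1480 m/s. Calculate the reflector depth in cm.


depth = c * t / 2
t = 149 us = 1.4900e-04 s
depth = 1480 * 1.4900e-04 / 2
depth = 0.11026 m = 11.026 cm


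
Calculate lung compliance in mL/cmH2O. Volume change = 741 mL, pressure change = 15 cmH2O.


C = dV / dP
C = 741 / 15
C = 49.4 mL/cmH2O


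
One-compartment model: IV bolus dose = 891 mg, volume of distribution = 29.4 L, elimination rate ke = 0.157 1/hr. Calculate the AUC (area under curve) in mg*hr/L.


C0 = Dose/Vd = 891/29.4 = 30.3061 mg/L
AUC = C0/ke = 30.3061/0.157
AUC = 193 mg*hr/L


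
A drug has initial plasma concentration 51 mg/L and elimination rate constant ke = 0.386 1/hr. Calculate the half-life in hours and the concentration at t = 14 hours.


t_half = ln(2) / ke = 0.693147 / 0.386 = 1.796 hr
C(t) = C0 * exp(-ke*t) = 51 * exp(-0.386*14)
C(14) = 0.2294 mg/L


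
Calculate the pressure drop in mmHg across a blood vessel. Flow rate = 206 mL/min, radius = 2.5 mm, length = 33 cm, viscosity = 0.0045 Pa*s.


dP = 8*mu*L*Q / (pi*r^4)
Q = 206 mL/min = 3.43333e-06 m^3/s
dP = 332.37 Pa = 332.37 / 133.322 mmHg = 2.493 mmHg


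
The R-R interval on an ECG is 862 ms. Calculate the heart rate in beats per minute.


HR = 60 / RR_interval(s)
RR = 862 ms = 0.862 s
HR = 60 / 0.862 = 69.61 bpm


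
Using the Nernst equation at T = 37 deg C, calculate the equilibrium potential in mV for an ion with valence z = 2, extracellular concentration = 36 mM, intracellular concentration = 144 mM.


E = (RT/(zF)) * ln(C_out/C_in)
T = 37 + 273.15 = 310.15 K
E = (8.314 * 310.15 / (2 * 96485)) * ln(36/144)
E = -18.52 mV


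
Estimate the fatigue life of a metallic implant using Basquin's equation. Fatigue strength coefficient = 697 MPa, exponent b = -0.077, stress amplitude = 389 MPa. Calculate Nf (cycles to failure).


sigma_a = sigma_f' * (2Nf)^b
2Nf = (sigma_a/sigma_f')^(1/b)
2Nf = (389/697)^(1/-0.077)
2Nf = 1947.1164
Nf = 973.6


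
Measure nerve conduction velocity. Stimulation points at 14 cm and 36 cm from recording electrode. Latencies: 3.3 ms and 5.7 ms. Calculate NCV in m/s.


Distance = (36 - 14) / 100 = 0.22 m
dt = (5.7 - 3.3) / 1000 = 0.0024 s
NCV = dist / dt = 91.67 m/s


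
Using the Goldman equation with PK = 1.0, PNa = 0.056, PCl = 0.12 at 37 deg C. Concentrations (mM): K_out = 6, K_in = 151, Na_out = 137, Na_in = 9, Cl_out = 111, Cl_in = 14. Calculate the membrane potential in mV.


Vm = (RT/F)*ln((PK*Ko + PNa*Nao + PCl*Cli)/(PK*Ki + PNa*Nai + PCl*Clo))
Numer = 15.352, Denom = 164.824
Vm = -63.44 mV


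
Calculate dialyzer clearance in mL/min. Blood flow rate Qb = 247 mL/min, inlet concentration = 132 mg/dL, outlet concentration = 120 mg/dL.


K = Qb * (Cb_in - Cb_out) / Cb_in
K = 247 * (132 - 120) / 132
K = 22.45 mL/min


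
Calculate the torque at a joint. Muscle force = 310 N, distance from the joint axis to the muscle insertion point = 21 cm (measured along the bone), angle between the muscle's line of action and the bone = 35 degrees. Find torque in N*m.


Torque = F * d * sin(theta)   (moment arm = d*sin(theta))
d = 21 cm = 0.21 m
Torque = 310 * 0.21 * sin(35)
Torque = 37.34 N*m


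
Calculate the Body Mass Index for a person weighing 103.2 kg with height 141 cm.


BMI = weight / height^2
height = 141 cm = 1.41 m
BMI = 103.2 / 1.41^2
BMI = 51.91 kg/m^2


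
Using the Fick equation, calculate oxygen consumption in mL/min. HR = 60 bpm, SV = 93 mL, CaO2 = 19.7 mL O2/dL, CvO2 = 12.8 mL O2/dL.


CO = HR*SV = 60*93/1000 = 5.58 L/min
a-v O2 diff = 19.7 - 12.8 = 6.9 mL/dL
VO2 = CO * (CaO2-CvO2) * 10 dL/L
VO2 = 5.58 * 6.9 * 10
VO2 = 385 mL/min


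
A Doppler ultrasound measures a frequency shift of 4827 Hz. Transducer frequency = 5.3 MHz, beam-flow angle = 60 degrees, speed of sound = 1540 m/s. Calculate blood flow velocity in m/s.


v = fd * c / (2 * f0 * cos(theta))
v = 4827 * 1540 / (2 * 5.3000e+06 * cos(60))
v = 1.403 m/s


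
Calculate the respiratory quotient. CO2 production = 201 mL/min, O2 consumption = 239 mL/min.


RQ = VCO2 / VO2
RQ = 201 / 239
RQ = 0.841


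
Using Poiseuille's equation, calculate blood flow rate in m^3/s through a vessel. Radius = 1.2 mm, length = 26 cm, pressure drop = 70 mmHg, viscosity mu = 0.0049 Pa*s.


Q = pi*r^4*dP / (8*mu*L)
r = 0.0012 m, L = 0.26 m
dP = 70 mmHg = 9332.54 Pa
Q = 5.9651e-06 m^3/s


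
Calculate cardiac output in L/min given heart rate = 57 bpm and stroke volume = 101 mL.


CO = HR * SV
CO = 57 * 101 / 1000
CO = 5.757 L/min


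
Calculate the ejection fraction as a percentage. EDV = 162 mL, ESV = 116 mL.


SV = EDV - ESV = 162 - 116 = 46 mL
EF = SV/EDV * 100 = 46/162 * 100
EF = 28.4%


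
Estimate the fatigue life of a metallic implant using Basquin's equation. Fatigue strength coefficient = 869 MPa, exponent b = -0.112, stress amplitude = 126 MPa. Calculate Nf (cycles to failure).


sigma_a = sigma_f' * (2Nf)^b
2Nf = (sigma_a/sigma_f')^(1/b)
2Nf = (126/869)^(1/-0.112)
2Nf = 30756688
Nf = 1.5378e+07


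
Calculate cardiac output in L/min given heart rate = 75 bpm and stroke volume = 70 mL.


CO = HR * SV
CO = 75 * 70 / 1000
CO = 5.25 L/min


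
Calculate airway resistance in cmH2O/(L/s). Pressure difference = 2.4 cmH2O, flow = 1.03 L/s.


R = dP / flow
R = 2.4 / 1.03
R = 2.33 cmH2O/(L/s)


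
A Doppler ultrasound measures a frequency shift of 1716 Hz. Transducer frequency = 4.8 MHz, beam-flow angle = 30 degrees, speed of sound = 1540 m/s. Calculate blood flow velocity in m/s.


v = fd * c / (2 * f0 * cos(theta))
v = 1716 * 1540 / (2 * 4.8000e+06 * cos(30))
v = 0.3179 m/s


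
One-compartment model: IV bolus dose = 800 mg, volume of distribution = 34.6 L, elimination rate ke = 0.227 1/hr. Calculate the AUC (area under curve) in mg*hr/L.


C0 = Dose/Vd = 800/34.6 = 23.1214 mg/L
AUC = C0/ke = 23.1214/0.227
AUC = 101.9 mg*hr/L


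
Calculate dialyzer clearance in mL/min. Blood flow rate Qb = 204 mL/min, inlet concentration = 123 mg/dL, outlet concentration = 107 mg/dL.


K = Qb * (Cb_in - Cb_out) / Cb_in
K = 204 * (123 - 107) / 123
K = 26.54 mL/min


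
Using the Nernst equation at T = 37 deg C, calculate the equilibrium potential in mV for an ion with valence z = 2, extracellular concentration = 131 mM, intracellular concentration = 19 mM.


E = (RT/(zF)) * ln(C_out/C_in)
T = 37 + 273.15 = 310.15 K
E = (8.314 * 310.15 / (2 * 96485)) * ln(131/19)
E = 25.8 mV


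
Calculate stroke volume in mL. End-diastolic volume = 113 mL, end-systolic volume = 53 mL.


SV = EDV - ESV
SV = 113 - 53
SV = 60 mL


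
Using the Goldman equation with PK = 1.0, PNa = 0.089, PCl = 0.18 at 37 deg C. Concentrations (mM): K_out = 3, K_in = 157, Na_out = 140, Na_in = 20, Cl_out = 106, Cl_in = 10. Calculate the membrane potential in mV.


Vm = (RT/F)*ln((PK*Ko + PNa*Nao + PCl*Cli)/(PK*Ki + PNa*Nai + PCl*Clo))
Numer = 17.26, Denom = 177.86
Vm = -62.34 mV


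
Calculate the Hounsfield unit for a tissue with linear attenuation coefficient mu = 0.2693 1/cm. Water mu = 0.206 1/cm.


HU = ((mu_tissue - mu_water) / mu_water) * 1000
HU = ((0.2693 - 0.206) / 0.206) * 1000
HU = 307.3


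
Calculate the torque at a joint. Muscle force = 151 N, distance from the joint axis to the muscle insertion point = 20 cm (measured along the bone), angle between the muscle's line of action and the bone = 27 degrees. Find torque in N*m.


Torque = F * d * sin(theta)   (moment arm = d*sin(theta))
d = 20 cm = 0.2 m
Torque = 151 * 0.2 * sin(27)
Torque = 13.71 N*m


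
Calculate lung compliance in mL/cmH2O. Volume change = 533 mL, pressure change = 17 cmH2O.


C = dV / dP
C = 533 / 17
C = 31.35 mL/cmH2O


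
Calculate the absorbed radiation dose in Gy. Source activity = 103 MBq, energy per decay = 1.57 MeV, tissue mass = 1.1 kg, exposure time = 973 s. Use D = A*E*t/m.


A = 103 MBq = 1.0300e+08 Bq
E = 1.57 MeV = 2.51514e-13 J
D = A*E*t/m = 1.0300e+08*2.51514e-13*973/1.1
D = 0.02291 Gy


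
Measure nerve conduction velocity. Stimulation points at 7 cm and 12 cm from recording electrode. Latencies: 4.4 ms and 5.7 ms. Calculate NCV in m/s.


Distance = (12 - 7) / 100 = 0.05 m
dt = (5.7 - 4.4) / 1000 = 0.0013 s
NCV = dist / dt = 38.46 m/s


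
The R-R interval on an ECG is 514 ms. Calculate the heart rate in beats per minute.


HR = 60 / RR_interval(s)
RR = 514 ms = 0.514 s
HR = 60 / 0.514 = 116.7 bpm


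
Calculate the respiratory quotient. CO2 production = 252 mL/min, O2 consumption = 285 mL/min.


RQ = VCO2 / VO2
RQ = 252 / 285
RQ = 0.8842


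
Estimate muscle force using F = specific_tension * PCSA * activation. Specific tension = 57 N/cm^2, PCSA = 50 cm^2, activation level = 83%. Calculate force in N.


F = sigma * PCSA * activation
F = 57 * 50 * 0.83
F = 2366 N


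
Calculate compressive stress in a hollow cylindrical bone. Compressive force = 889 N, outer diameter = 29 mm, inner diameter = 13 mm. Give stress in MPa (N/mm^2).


A = pi*(r_o^2 - r_i^2)
r_o = 14.5 mm, r_i = 6.5 mm
A = 527.788 mm^2
sigma = F/A = 889 / 527.788
sigma = 1.684 MPa


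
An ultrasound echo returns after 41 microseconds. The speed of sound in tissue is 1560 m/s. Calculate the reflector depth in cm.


depth = c * t / 2
t = 41 us = 4.1000e-05 s
depth = 1560 * 4.1000e-05 / 2
depth = 0.03198 m = 3.198 cm


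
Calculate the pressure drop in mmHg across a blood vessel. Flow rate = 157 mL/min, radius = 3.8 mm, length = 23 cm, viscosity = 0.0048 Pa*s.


dP = 8*mu*L*Q / (pi*r^4)
Q = 157 mL/min = 2.61667e-06 m^3/s
dP = 35.2796 Pa = 35.2796 / 133.322 mmHg = 0.2646 mmHg


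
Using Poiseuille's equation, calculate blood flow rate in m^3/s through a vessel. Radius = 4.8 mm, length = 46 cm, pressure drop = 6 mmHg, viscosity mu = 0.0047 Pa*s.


Q = pi*r^4*dP / (8*mu*L)
r = 0.0048 m, L = 0.46 m
dP = 6 mmHg = 799.932 Pa
Q = 7.7130e-05 m^3/s


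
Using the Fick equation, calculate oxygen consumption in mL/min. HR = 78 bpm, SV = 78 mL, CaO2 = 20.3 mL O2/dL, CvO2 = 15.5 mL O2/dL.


CO = HR*SV = 78*78/1000 = 6.084 L/min
a-v O2 diff = 20.3 - 15.5 = 4.8 mL/dL
VO2 = CO * (CaO2-CvO2) * 10 dL/L
VO2 = 6.084 * 4.8 * 10
VO2 = 292 mL/min


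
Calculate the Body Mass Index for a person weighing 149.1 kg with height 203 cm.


BMI = weight / height^2
height = 203 cm = 2.03 m
BMI = 149.1 / 2.03^2
BMI = 36.18 kg/m^2


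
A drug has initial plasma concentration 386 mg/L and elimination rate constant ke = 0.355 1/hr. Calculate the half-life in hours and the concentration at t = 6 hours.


t_half = ln(2) / ke = 0.693147 / 0.355 = 1.953 hr
C(t) = C0 * exp(-ke*t) = 386 * exp(-0.355*6)
C(6) = 45.87 mg/L


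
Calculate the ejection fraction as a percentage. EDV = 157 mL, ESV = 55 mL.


SV = EDV - ESV = 157 - 55 = 102 mL
EF = SV/EDV * 100 = 102/157 * 100
EF = 64.97%


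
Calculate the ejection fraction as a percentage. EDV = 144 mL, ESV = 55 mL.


SV = EDV - ESV = 144 - 55 = 89 mL
EF = SV/EDV * 100 = 89/144 * 100
EF = 61.81%


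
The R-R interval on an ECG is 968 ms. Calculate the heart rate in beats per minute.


HR = 60 / RR_interval(s)
RR = 968 ms = 0.968 s
HR = 60 / 0.968 = 61.98 bpm


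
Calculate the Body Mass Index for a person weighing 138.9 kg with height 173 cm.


BMI = weight / height^2
height = 173 cm = 1.73 m
BMI = 138.9 / 1.73^2
BMI = 46.41 kg/m^2


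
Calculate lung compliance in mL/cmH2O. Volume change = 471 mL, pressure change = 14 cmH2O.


C = dV / dP
C = 471 / 14
C = 33.64 mL/cmH2O


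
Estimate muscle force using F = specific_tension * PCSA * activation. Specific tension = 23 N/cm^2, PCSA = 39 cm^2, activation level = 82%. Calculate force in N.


F = sigma * PCSA * activation
F = 23 * 39 * 0.82
F = 735.5 N


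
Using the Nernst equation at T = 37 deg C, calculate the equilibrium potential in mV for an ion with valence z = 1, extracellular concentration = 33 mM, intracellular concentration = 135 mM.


E = (RT/(zF)) * ln(C_out/C_in)
T = 37 + 273.15 = 310.15 K
E = (8.314 * 310.15 / (1 * 96485)) * ln(33/135)
E = -37.65 mV


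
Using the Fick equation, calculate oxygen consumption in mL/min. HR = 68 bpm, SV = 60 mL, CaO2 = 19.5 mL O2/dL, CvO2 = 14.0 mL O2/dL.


CO = HR*SV = 68*60/1000 = 4.08 L/min
a-v O2 diff = 19.5 - 14.0 = 5.5 mL/dL
VO2 = CO * (CaO2-CvO2) * 10 dL/L
VO2 = 4.08 * 5.5 * 10
VO2 = 224.4 mL/min


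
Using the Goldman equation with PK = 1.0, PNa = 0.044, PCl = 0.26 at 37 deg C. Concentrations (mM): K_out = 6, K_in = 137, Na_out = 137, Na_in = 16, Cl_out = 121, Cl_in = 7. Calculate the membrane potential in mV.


Vm = (RT/F)*ln((PK*Ko + PNa*Nao + PCl*Cli)/(PK*Ki + PNa*Nai + PCl*Clo))
Numer = 13.848, Denom = 169.164
Vm = -66.89 mV


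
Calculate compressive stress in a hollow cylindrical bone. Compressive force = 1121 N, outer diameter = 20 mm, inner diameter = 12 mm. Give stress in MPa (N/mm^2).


A = pi*(r_o^2 - r_i^2)
r_o = 10 mm, r_i = 6 mm
A = 201.062 mm^2
sigma = F/A = 1121 / 201.062
sigma = 5.575 MPa


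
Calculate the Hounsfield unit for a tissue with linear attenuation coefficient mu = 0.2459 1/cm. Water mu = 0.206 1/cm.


HU = ((mu_tissue - mu_water) / mu_water) * 1000
HU = ((0.2459 - 0.206) / 0.206) * 1000
HU = 193.7


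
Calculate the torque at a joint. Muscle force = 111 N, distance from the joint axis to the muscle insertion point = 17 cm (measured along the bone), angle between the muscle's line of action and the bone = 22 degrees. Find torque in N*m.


Torque = F * d * sin(theta)   (moment arm = d*sin(theta))
d = 17 cm = 0.17 m
Torque = 111 * 0.17 * sin(22)
Torque = 7.069 N*m


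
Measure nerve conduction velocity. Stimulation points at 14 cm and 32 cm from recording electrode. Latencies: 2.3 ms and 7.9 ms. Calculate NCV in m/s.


Distance = (32 - 14) / 100 = 0.18 m
dt = (7.9 - 2.3) / 1000 = 0.0056 s
NCV = dist / dt = 32.14 m/s


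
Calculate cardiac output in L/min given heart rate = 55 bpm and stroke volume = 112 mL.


CO = HR * SV
CO = 55 * 112 / 1000
CO = 6.16 L/min


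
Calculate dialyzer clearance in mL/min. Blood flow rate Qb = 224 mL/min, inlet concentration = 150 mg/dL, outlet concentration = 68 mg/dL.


K = Qb * (Cb_in - Cb_out) / Cb_in
K = 224 * (150 - 68) / 150
K = 122.5 mL/min


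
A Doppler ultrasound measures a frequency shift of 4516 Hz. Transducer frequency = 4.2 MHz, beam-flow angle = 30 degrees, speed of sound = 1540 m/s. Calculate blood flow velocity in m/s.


v = fd * c / (2 * f0 * cos(theta))
v = 4516 * 1540 / (2 * 4.2000e+06 * cos(30))
v = 0.956 m/s


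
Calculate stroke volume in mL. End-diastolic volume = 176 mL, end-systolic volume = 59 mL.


SV = EDV - ESV
SV = 176 - 59
SV = 117 mL


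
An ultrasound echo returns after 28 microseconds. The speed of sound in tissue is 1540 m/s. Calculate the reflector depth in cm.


depth = c * t / 2
t = 28 us = 2.8000e-05 s
depth = 1540 * 2.8000e-05 / 2
depth = 0.02156 m = 2.156 cm


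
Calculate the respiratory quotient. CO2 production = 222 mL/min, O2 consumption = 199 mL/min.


RQ = VCO2 / VO2
RQ = 222 / 199
RQ = 1.116


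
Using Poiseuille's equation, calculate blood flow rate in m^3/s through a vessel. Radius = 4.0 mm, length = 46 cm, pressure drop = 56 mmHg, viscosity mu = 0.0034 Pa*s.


Q = pi*r^4*dP / (8*mu*L)
r = 0.004 m, L = 0.46 m
dP = 56 mmHg = 7466.032 Pa
Q = 4.7990e-04 m^3/s


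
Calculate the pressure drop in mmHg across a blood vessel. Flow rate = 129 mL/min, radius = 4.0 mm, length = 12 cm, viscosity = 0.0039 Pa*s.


dP = 8*mu*L*Q / (pi*r^4)
Q = 129 mL/min = 2.15e-06 m^3/s
dP = 10.0089 Pa = 10.0089 / 133.322 mmHg = 0.07507 mmHg


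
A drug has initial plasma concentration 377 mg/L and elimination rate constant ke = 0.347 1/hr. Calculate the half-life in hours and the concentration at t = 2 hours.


t_half = ln(2) / ke = 0.693147 / 0.347 = 1.998 hr
C(t) = C0 * exp(-ke*t) = 377 * exp(-0.347*2)
C(2) = 188.3 mg/L


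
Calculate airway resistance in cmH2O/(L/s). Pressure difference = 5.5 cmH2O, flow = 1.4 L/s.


R = dP / flow
R = 5.5 / 1.4
R = 3.929 cmH2O/(L/s)


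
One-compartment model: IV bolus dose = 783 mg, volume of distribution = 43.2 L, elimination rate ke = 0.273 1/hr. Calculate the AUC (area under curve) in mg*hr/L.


C0 = Dose/Vd = 783/43.2 = 18.125 mg/L
AUC = C0/ke = 18.125/0.273
AUC = 66.39 mg*hr/L


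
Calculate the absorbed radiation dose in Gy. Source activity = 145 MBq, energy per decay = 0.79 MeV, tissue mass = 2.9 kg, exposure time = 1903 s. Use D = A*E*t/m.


A = 145 MBq = 1.4500e+08 Bq
E = 0.79 MeV = 1.26558e-13 J
D = A*E*t/m = 1.4500e+08*1.26558e-13*1903/2.9
D = 0.01204 Gy


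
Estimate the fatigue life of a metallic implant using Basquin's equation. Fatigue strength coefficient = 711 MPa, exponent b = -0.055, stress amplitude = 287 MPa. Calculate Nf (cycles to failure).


sigma_a = sigma_f' * (2Nf)^b
2Nf = (sigma_a/sigma_f')^(1/b)
2Nf = (287/711)^(1/-0.055)
2Nf = 14568432
Nf = 7.2842e+06


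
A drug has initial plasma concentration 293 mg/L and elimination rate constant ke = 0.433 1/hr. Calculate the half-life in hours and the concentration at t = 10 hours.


t_half = ln(2) / ke = 0.693147 / 0.433 = 1.601 hr
C(t) = C0 * exp(-ke*t) = 293 * exp(-0.433*10)
C(10) = 3.858 mg/L


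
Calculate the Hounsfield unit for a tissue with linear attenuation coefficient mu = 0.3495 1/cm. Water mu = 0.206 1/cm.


HU = ((mu_tissue - mu_water) / mu_water) * 1000
HU = ((0.3495 - 0.206) / 0.206) * 1000
HU = 696.6


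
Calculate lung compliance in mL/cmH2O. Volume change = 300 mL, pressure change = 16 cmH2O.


C = dV / dP
C = 300 / 16
C = 18.75 mL/cmH2O


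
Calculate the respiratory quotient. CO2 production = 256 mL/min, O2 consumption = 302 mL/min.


RQ = VCO2 / VO2
RQ = 256 / 302
RQ = 0.8477


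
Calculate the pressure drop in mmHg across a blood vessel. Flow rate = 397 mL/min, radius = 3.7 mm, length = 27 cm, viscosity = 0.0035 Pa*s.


dP = 8*mu*L*Q / (pi*r^4)
Q = 397 mL/min = 6.61667e-06 m^3/s
dP = 84.958 Pa = 84.958 / 133.322 mmHg = 0.6372 mmHg


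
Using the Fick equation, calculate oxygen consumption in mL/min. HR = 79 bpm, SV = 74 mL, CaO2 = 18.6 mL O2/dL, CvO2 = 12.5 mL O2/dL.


CO = HR*SV = 79*74/1000 = 5.846 L/min
a-v O2 diff = 18.6 - 12.5 = 6.1 mL/dL
VO2 = CO * (CaO2-CvO2) * 10 dL/L
VO2 = 5.846 * 6.1 * 10
VO2 = 356.6 mL/min


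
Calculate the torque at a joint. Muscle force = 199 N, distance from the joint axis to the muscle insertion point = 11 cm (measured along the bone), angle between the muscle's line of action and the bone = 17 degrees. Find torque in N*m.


Torque = F * d * sin(theta)   (moment arm = d*sin(theta))
d = 11 cm = 0.11 m
Torque = 199 * 0.11 * sin(17)
Torque = 6.4 N*m


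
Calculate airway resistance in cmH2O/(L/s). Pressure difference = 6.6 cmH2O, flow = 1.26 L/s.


R = dP / flow
R = 6.6 / 1.26
R = 5.238 cmH2O/(L/s)


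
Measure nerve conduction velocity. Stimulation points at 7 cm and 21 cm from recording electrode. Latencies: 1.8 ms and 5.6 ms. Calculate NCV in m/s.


Distance = (21 - 7) / 100 = 0.14 m
dt = (5.6 - 1.8) / 1000 = 0.0038 s
NCV = dist / dt = 36.84 m/s


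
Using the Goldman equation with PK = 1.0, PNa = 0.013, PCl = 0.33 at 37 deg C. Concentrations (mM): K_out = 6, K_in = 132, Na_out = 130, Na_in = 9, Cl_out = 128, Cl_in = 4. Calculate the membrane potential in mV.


Vm = (RT/F)*ln((PK*Ko + PNa*Nao + PCl*Cli)/(PK*Ki + PNa*Nai + PCl*Clo))
Numer = 9.01, Denom = 174.357
Vm = -79.18 mV


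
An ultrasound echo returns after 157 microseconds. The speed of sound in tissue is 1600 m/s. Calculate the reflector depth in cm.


depth = c * t / 2
t = 157 us = 1.5700e-04 s
depth = 1600 * 1.5700e-04 / 2
depth = 0.1256 m = 12.56 cm


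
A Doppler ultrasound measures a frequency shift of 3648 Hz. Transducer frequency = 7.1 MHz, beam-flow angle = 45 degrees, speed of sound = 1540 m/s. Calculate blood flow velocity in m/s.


v = fd * c / (2 * f0 * cos(theta))
v = 3648 * 1540 / (2 * 7.1000e+06 * cos(45))
v = 0.5595 m/s


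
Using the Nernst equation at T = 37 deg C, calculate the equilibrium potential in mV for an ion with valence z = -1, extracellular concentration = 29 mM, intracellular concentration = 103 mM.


E = (RT/(zF)) * ln(C_out/C_in)
T = 37 + 273.15 = 310.15 K
E = (8.314 * 310.15 / (-1 * 96485)) * ln(29/103)
E = 33.87 mV


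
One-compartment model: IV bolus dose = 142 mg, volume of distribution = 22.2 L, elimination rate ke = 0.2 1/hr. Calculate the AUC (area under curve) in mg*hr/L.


C0 = Dose/Vd = 142/22.2 = 6.3964 mg/L
AUC = C0/ke = 6.3964/0.2
AUC = 31.98 mg*hr/L


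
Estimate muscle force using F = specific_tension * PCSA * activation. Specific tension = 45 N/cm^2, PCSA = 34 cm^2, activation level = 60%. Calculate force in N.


F = sigma * PCSA * activation
F = 45 * 34 * 0.6
F = 918 N
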